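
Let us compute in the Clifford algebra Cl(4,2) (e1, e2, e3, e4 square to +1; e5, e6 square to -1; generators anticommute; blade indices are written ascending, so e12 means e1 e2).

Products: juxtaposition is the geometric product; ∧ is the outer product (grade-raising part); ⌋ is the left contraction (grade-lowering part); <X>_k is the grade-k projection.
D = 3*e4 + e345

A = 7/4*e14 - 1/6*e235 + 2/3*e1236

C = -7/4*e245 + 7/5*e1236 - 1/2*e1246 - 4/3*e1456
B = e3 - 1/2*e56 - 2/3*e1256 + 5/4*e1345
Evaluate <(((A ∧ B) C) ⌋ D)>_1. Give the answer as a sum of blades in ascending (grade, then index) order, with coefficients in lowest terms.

step 1: -7/4*e134 - 7/8*e1456
step 2: 7/6 - 7/16*e25 - 49/32*e126 + 7/8*e236 + 49/20*e246 + 7/3*e356 + 49/16*e1235 - 49/40*e2345
step 3: 7/2*e4 + 7/6*e345
step 4: 7/2*e4
Answer: 7/2*e4


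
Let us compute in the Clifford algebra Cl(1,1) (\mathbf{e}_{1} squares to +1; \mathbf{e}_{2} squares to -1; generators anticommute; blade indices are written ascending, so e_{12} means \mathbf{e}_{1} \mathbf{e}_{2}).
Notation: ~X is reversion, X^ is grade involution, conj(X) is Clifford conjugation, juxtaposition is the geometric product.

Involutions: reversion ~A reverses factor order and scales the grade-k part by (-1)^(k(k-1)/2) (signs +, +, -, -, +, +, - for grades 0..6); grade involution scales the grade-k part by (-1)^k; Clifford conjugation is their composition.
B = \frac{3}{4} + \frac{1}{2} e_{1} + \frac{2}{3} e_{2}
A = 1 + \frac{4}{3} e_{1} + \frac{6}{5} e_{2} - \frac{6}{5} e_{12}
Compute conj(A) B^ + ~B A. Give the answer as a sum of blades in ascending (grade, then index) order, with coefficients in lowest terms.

first term: \frac{37}{60} - \frac{7}{10} e_{1} - \frac{29}{30} e_{2} + \frac{107}{90} e_{12}
second term: \frac{37}{60} + \frac{7}{10} e_{1} + \frac{29}{30} e_{2} - \frac{107}{90} e_{12}
Answer: \frac{37}{30}


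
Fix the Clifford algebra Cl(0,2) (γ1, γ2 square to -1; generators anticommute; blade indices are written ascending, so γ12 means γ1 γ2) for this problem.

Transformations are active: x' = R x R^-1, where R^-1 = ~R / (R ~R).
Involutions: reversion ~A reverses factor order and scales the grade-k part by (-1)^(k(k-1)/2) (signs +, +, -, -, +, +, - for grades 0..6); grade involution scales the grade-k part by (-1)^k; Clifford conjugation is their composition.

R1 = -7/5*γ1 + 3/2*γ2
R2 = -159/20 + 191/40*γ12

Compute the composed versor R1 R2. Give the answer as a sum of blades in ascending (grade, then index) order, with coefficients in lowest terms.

Distribute over the terms of R1 (each basis-blade product reordered to ascending indices, repeated generators contracted through their squares):
(-7/5*γ1) R2 = 1113/100*γ1 + 1337/200*γ2
(3/2*γ2) R2 = 573/80*γ1 - 477/40*γ2
Summing the partial products and collecting blades:
Answer: 7317/400*γ1 - 131/25*γ2


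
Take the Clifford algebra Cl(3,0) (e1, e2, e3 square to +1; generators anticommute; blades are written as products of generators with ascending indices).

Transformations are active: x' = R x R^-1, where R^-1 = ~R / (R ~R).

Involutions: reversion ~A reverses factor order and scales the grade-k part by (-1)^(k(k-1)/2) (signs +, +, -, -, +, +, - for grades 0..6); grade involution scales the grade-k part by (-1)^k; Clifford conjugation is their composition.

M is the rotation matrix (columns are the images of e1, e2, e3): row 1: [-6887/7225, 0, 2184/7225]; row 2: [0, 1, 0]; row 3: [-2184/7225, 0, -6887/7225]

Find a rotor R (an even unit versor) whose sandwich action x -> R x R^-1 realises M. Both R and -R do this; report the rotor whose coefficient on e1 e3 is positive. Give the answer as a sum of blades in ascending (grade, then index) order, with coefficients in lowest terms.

Method: write R = a + b12*e1 e2 + b13*e1 e3 + b23*e2 e3 with a^2 + b12^2 + b13^2 + b23^2 = 1 (so R^-1 = ~R). Expanding the columns R e_j ~R gives tr M = 4a^2 - 1 and, from the antisymmetric part, M21 - M12 = -4a*b12, M13 - M31 = 4a*b13, M32 - M23 = -4a*b23.
Here tr M = -6549/7225, so a^2 = (1 + tr M)/4 = 169/7225 and a = ±13/85. Taking a = 13/85: M21 - M12 = 0, M13 - M31 = 4368/7225, M32 - M23 = 0, giving b12 = 0, b13 = 84/85, b23 = 0, i.e. R = 13/85 + 84/85*e1 e3.
Its e1 e3 coefficient is already positive.
Answer: 13/85 + 84/85*e1 e3. Why the constraint matters: R and -R act identically through the sandwich — M has trace -6549/7225 either way — so only the sign condition on e1 e3 picks one of the two preimages.


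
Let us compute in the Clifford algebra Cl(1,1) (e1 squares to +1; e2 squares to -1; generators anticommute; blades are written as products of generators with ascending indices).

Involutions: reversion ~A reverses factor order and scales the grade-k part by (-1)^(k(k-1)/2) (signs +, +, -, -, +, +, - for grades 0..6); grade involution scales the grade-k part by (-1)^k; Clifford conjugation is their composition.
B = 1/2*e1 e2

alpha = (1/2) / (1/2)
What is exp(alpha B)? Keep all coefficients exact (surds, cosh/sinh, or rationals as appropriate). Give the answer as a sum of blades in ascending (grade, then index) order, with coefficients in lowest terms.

B^2 = (1/2)^2*(e1 e2)^2 = 1/4*(+1) = 1/4 (a basis 2-blade squares to minus the product of its generators' squares).
B^2 = 1/4 — a positive square means the series sums to a boost: l = 1/2, alpha*l = 1/2, so exp(alpha B) = cosh(1/2) + (sinh(1/2)/(1/2))*B = cosh(1/2) + (2*sinh(1/2))*B.
Answer: cosh(1/2) + sinh(1/2)*e1 e2


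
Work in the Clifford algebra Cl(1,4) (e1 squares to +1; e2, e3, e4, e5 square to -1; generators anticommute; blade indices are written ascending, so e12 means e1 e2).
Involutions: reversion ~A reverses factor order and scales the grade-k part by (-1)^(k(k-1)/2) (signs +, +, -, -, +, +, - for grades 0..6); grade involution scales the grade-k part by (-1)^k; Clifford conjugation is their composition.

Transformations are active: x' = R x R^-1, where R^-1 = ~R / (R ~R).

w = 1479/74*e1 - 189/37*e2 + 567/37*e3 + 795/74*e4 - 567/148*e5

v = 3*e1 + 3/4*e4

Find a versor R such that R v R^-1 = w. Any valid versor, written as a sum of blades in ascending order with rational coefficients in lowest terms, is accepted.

Key observation: q(v) = q(w) = 135/16 (sandwiches preserve the norm), so R = v + w = 1701/74*e1 - 189/37*e2 + 567/37*e3 + 1701/148*e4 - 567/148*e5 works whenever it is invertible — the component of v along it is kept and (v - w)/2 reverses, sending v to w.
Answer: 1701/74*e1 - 189/37*e2 + 567/37*e3 + 1701/148*e4 - 567/148*e5


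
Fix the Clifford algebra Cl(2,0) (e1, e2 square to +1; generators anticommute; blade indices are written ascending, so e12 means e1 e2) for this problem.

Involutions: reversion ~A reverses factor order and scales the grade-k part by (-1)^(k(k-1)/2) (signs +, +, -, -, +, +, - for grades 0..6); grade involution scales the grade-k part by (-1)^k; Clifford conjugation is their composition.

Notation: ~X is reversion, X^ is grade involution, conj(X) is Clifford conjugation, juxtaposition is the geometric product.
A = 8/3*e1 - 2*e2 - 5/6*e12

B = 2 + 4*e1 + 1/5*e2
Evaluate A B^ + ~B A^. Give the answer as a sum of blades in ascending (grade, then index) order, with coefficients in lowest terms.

first term: -154/15 + 11/2*e1 - 22/3*e2 - 51/5*e12
second term: -154/15 - 31/6*e1 + 2/3*e2 + 103/15*e12
Answer: -308/15 + 1/3*e1 - 20/3*e2 - 10/3*e12


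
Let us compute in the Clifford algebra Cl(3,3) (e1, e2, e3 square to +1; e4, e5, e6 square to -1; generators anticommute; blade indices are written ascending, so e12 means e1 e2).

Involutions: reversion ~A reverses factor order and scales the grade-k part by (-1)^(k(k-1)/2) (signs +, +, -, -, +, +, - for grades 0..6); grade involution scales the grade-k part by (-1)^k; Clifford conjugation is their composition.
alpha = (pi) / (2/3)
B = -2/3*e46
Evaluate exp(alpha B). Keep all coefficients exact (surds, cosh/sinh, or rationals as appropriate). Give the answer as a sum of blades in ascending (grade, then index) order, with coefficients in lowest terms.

B^2 = (-2/3)^2*(e46)^2 = 4/9*(-1) = -4/9 (a basis 2-blade squares to minus the product of its generators' squares).
B^2 = -4/9 — since the square is negative, the closed form is circular: l = 2/3, alpha*l = pi, so exp(alpha B) = cos(pi) + (sin(pi)/(2/3))*B = -1 + (0)*B.
Answer: -1


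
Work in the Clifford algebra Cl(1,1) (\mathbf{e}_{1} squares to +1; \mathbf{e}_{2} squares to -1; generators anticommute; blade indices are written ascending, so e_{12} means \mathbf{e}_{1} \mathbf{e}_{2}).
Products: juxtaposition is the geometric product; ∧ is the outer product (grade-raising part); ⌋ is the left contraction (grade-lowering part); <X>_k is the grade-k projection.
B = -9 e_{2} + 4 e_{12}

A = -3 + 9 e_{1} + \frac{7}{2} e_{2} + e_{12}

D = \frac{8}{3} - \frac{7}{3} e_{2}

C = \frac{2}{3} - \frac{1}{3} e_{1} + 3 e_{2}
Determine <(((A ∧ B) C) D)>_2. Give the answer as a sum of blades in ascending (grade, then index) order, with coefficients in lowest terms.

step 1: 27 e_{2} - 93 e_{12}
step 2: -81 + 279 e_{1} - 13 e_{2} - 53 e_{12}
step 3: -\frac{739}{3} + \frac{1861}{3} e_{1} + \frac{463}{3} e_{2} - \frac{2377}{3} e_{12}
step 4: -\frac{2377}{3} e_{12}
Answer: -\frac{2377}{3} e_{12}


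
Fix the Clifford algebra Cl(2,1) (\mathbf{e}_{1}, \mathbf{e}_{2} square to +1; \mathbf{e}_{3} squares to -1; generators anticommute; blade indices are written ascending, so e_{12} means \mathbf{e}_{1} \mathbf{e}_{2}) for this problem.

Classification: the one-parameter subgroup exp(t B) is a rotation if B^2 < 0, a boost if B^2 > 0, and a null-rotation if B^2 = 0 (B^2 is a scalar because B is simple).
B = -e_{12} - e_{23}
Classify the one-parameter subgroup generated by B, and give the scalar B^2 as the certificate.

B^2 term by term: the squares give (-1)^2*(e_{12})^2 + (-1)^2*(e_{23})^2 = 1*(-1) + 1*(+1) = 0 (each basis 2-blade squares to minus the product of its generators' squares); cross terms between blades sharing an index anticommute and cancel. So B^2 = 0.
Answer: null-rotation, certificate B^2 = 0. The invariant at work: B^2 = 0 is unchanged by conjugation, hence its sign classifies the subgroup whatever basis B is written in.


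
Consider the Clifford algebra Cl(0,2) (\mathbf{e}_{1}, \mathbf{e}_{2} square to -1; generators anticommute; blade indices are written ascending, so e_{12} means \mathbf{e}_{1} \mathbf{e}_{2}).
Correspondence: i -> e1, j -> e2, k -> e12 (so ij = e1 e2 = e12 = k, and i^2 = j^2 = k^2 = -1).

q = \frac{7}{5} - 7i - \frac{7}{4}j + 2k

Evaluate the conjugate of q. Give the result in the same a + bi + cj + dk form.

In blades: q = \frac{7}{5} - 7 e_{1} - \frac{7}{4} e_{2} + 2 e_{12}.
Conjugation here is Clifford conjugation: the scalar is fixed and the grade-1 and grade-2 blades all flip sign, giving \frac{7}{5} + 7 e_{1} + \frac{7}{4} e_{2} - 2 e_{12}; translating back:
Answer: \frac{7}{5} + 7i + \frac{7}{4}j - 2k


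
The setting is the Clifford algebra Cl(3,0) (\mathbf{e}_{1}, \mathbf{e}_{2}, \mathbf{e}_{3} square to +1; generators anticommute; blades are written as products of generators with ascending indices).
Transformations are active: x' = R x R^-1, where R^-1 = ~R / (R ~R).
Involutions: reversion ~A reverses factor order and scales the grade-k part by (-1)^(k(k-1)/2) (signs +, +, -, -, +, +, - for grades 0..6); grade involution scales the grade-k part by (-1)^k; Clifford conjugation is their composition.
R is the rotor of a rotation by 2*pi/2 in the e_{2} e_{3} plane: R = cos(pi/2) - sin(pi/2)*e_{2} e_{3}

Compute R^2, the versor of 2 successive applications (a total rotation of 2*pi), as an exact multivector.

Rotor phase runs at HALF the rotation angle; powers of one rotor simply add phase, so after 2 steps in e_{2} e_{3} the phase is 2*pi/2 = \pi and R^2 = cos(\pi) - sin(\pi)*e_{2} e_{3}.
cos(\pi) = -1 and sin(\pi) = 0, so R^2 = -1. The total rotation 2*pi is 1 full turn, so every vector returns to itself, yet the rotor is -1, on the OTHER sheet of the double cover (an odd number of 2*pi turns).
Answer: -1


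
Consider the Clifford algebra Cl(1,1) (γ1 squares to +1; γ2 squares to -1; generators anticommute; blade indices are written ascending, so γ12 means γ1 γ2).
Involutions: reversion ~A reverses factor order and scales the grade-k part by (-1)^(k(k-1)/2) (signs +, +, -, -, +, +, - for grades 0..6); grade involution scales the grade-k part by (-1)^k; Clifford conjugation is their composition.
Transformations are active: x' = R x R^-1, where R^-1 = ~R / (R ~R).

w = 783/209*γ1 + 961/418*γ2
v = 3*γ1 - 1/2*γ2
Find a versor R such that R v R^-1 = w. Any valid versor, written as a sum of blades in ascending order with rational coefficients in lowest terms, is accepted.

A norm check does it: q(v) = q(w) = 35/4, hence R = v + w = 1410/209*γ1 + 376/209*γ2 realises the map — parallel part kept, (v - w)/2 negated, v carried to w.
Answer: 1410/209*γ1 + 376/209*γ2


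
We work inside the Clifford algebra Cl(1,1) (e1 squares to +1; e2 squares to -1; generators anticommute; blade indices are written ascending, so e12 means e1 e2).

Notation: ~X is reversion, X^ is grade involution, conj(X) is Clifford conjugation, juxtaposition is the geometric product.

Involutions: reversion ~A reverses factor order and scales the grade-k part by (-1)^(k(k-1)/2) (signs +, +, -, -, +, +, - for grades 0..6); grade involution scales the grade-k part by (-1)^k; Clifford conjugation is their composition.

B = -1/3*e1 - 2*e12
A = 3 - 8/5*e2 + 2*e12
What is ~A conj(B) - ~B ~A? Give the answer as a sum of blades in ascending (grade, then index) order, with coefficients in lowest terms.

first term: -4 - 11/5*e1 + 2/3*e2 + 98/15*e12
second term: -4 + 11/5*e1 + 2/3*e2 + 98/15*e12
Answer: -22/5*e1


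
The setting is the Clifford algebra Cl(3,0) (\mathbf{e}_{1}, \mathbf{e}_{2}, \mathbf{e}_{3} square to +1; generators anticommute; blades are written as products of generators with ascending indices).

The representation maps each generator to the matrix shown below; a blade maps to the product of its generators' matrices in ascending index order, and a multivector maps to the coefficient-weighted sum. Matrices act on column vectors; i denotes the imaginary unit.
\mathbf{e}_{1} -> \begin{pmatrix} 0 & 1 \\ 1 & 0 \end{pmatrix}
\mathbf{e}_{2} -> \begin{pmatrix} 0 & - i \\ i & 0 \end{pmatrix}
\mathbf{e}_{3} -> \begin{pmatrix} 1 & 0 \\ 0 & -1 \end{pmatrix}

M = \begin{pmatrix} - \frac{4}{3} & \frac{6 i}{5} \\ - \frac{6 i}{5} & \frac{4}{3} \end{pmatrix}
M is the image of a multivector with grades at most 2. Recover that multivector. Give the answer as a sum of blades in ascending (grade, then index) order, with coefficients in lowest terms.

Method: 1, rho(e_{1}), rho(e_{2}), rho(e_{3}) form a trace-orthogonal basis of the 2x2 complex matrices (tr(X Y) = 2 if X = Y, else 0), so M = m0*1 + m1*rho(e_{1}) + m2*rho(e_{2}) + m3*rho(e_{3}) with m0 = tr(M)/2 = 0, m1 = tr(M rho(e_{1}))/2 = 0, m2 = tr(M rho(e_{2}))/2 = - \frac{6}{5}, m3 = tr(M rho(e_{3}))/2 = - \frac{4}{3}.
Multiplying table entries, the bivector images are rho(e_{1} e_{2}) = i*rho(e_{3}), rho(e_{1} e_{3}) = -i*rho(e_{2}), rho(e_{2} e_{3}) = i*rho(e_{1}); with real blade coefficients the real parts of m0..m3 are the coefficients of 1, e_{1}, e_{2}, e_{3} and the imaginary parts give the bivectors (e_{2} e_{3}: Im m1, e_{1} e_{3}: -Im m2, e_{1} e_{2}: Im m3).
Answer: -\frac{6}{5} e_{2} - \frac{4}{3} e_{3}


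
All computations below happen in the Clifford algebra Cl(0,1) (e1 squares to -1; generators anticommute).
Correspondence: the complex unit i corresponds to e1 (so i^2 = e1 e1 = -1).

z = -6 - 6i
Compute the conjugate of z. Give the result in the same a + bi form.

In blades: z = -6 - 6*e1.
Conjugation here is Clifford conjugation: the scalar is fixed and the grade-1 and grade-2 blades all flip sign, giving -6 + 6*e1; translating back:
Answer: -6 + 6i


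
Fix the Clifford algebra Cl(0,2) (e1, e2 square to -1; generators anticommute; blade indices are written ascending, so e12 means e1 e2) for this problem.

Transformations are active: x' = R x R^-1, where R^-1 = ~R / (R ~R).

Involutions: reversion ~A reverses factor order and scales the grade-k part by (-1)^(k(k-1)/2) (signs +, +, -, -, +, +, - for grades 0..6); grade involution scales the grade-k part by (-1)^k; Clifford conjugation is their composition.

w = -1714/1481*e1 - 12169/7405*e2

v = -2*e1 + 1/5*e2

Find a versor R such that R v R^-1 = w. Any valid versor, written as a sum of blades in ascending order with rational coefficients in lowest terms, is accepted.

The midline construction: v and w both square to -101/25, so reflecting in their sum -4676/1481*e1 - 10688/7405*e2 exchanges them.
Answer: -4676/1481*e1 - 10688/7405*e2


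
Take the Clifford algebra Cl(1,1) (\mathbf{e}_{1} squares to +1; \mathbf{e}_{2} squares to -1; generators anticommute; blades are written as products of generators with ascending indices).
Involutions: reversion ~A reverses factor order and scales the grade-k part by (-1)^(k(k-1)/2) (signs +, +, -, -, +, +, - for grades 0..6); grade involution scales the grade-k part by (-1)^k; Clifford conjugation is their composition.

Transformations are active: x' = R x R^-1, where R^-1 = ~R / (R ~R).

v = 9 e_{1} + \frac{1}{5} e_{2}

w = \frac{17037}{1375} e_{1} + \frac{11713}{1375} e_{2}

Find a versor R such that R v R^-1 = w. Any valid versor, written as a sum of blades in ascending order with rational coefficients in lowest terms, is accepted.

Why this works: both vectors square to \frac{2024}{25}, so q(v) = q(w) and R = v + w = \frac{29412}{1375} e_{1} + \frac{11988}{1375} e_{2} carries v to w — its own direction survives, the complement (v - w)/2 flips.
Answer: \frac{29412}{1375} e_{1} + \frac{11988}{1375} e_{2}


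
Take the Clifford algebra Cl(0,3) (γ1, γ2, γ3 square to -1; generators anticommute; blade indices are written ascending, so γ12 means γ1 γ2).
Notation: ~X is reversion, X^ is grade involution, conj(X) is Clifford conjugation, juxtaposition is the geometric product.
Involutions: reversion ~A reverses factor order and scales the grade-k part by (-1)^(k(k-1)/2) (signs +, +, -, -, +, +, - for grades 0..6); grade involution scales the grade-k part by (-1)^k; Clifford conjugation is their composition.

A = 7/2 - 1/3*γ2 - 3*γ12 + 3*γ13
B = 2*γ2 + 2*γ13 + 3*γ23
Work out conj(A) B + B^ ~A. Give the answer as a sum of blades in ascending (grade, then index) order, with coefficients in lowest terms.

first term: 16/3 - 6*γ1 + 7*γ2 - γ3 - 9*γ12 - 2*γ13 + 33/2*γ23 + 16/3*γ123
second term: 16/3 - 6*γ1 - 7*γ2 - γ3 + 9*γ12 + 16*γ13 + 9/2*γ23 - 16/3*γ123
Answer: 32/3 - 12*γ1 - 2*γ3 + 14*γ13 + 21*γ23


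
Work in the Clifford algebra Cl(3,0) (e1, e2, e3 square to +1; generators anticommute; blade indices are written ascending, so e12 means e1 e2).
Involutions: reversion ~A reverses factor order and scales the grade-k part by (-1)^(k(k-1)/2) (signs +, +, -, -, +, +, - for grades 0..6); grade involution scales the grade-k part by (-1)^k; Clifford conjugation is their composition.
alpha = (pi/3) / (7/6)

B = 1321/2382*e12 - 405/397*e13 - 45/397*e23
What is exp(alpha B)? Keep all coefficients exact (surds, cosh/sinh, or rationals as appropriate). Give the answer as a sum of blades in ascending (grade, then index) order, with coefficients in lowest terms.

B^2 term by term: the squares give (1321/2382)^2*(e12)^2 + (-405/397)^2*(e13)^2 + (-45/397)^2*(e23)^2 = 1745041/5673924*(-1) + 164025/157609*(-1) + 2025/157609*(-1) = -49/36 (each basis 2-blade squares to minus the product of its generators' squares); cross terms between blades sharing an index anticommute and cancel. So B^2 = -49/36.
B^2 = -49/36 — since the square is negative, the closed form is circular: l = 7/6, alpha*l = pi/3, so exp(alpha B) = cos(pi/3) + (sin(pi/3)/(7/6))*B = 1/2 + (3*sqrt(3)/7)*B.
Answer: 1/2 + 1321*sqrt(3)/5558*e12 - 1215*sqrt(3)/2779*e13 - 135*sqrt(3)/2779*e23


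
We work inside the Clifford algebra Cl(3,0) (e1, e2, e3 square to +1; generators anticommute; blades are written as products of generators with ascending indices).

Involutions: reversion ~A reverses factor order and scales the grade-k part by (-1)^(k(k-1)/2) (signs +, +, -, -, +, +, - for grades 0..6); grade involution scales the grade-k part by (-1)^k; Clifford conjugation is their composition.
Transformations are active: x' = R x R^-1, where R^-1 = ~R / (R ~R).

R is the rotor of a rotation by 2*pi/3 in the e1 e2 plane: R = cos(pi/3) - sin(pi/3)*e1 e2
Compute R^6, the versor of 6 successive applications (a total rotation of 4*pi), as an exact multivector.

Half-angle bookkeeping: 6 applications in e1 e2 add up to rotor phase 6*pi/3 = 2*pi, so R^6 = cos(2*pi) - sin(2*pi)*e1 e2.
cos(2*pi) = 1 and sin(2*pi) = 0, so R^6 = 1. The total rotation 4*pi is 2 full turns, so every vector returns to itself, yet the rotor is +1, back on the identity sheet (an even number of 2*pi turns).
Answer: 1


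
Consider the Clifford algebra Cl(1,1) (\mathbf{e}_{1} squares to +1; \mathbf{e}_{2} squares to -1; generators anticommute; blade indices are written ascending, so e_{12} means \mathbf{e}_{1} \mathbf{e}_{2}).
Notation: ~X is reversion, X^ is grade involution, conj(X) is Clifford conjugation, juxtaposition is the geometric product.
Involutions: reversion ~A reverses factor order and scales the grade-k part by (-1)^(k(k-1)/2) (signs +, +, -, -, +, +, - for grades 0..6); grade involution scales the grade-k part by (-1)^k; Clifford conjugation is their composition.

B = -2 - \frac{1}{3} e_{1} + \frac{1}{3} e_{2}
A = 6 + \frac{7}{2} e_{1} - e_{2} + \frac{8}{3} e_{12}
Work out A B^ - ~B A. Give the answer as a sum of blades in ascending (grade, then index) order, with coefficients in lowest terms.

first term: -\frac{67}{6} - \frac{37}{9} e_{1} - \frac{8}{9} e_{2} - \frac{37}{6} e_{12}
second term: -\frac{77}{6} - \frac{73}{9} e_{1} + \frac{28}{9} e_{2} - \frac{37}{6} e_{12}
Answer: \frac{5}{3} + 4 e_{1} - 4 e_{2}


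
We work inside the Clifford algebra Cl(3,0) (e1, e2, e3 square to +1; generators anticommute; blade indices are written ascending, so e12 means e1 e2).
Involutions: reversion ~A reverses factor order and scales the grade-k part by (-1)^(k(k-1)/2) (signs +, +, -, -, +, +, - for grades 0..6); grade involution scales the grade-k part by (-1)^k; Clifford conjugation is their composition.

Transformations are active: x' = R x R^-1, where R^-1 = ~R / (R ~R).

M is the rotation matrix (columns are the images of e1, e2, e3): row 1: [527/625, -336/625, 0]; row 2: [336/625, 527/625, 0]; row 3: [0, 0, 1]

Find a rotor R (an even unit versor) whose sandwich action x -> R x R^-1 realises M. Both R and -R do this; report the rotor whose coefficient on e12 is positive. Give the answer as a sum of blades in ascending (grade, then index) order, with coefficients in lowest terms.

Method: write R = a + b12*e12 + b13*e13 + b23*e23 with a^2 + b12^2 + b13^2 + b23^2 = 1 (so R^-1 = ~R). Expanding the columns R e_j ~R gives tr M = 4a^2 - 1 and, from the antisymmetric part, M21 - M12 = -4a*b12, M13 - M31 = 4a*b13, M32 - M23 = -4a*b23.
Here tr M = 1679/625, so a^2 = (1 + tr M)/4 = 576/625 and a = ±24/25. Taking a = 24/25: M21 - M12 = 672/625, M13 - M31 = 0, M32 - M23 = 0, giving b12 = -7/25, b13 = 0, b23 = 0, i.e. R = 24/25 - 7/25*e12.
Its e12 coefficient is negative, so report the other preimage -R.
Answer: -24/25 + 7/25*e12. Note: both R and -R realise this M (trace 1679/625); the covering map identifies them, and the e12-coefficient sign is the tie-breaker.


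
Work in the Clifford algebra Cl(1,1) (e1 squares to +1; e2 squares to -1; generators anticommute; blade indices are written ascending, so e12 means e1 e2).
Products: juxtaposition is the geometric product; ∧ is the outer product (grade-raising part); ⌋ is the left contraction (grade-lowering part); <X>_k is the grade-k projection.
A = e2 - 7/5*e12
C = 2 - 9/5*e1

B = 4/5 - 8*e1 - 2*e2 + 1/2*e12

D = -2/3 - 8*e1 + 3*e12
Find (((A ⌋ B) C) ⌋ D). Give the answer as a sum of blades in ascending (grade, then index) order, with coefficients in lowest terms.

step 1: 13/10 + 1/2*e1
step 2: 17/10 - 67/50*e1
step 3: 719/75 - 68/5*e1 - 201/50*e2 + 51/10*e12
Answer: 719/75 - 68/5*e1 - 201/50*e2 + 51/10*e12


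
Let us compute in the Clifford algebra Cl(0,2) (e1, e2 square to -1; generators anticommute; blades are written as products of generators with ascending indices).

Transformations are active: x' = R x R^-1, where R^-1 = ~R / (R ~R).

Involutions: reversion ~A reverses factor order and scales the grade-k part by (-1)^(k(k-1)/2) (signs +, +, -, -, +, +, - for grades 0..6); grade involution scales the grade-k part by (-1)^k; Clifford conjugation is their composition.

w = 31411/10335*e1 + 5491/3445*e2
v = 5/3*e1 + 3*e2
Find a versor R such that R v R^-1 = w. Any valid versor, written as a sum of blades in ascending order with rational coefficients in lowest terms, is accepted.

Since q(v) = q(w) = -106/9, the sum R = v + w = 16212/3445*e1 + 15826/3445*e2 does the job whenever invertible.
Answer: 16212/3445*e1 + 15826/3445*e2


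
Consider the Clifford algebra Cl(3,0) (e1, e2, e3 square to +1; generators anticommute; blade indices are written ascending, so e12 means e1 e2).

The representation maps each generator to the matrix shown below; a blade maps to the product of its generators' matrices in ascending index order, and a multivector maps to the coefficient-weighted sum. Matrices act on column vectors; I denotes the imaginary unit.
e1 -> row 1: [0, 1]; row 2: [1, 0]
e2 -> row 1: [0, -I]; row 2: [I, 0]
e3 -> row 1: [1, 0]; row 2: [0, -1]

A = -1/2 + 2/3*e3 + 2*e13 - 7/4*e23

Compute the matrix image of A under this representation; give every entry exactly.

Bivector images (products of the table entries): rho(e13) = rho(e1)rho(e3) = row 1: [0, -1]; row 2: [1, 0]; rho(e23) = rho(e2)rho(e3) = row 1: [0, I]; row 2: [I, 0].
M = (-1/2)*1 + (2/3)*rho(e3) + (2)*rho(e13) + (-7/4)*rho(e23), summed entrywise (1 is the identity matrix):
Answer: row 1: [1/6, -2 - 7*I/4]; row 2: [2 - 7*I/4, -7/6]


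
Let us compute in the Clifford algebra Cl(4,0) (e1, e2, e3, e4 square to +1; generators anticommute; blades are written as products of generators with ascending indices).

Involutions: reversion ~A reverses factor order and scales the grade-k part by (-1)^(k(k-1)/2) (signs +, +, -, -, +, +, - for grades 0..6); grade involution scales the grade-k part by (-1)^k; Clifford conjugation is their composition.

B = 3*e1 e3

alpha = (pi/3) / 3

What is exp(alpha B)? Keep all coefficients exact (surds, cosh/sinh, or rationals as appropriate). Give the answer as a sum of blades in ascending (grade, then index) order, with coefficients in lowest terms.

B^2 = (3)^2*(e1 e3)^2 = 9*(-1) = -9 (a basis 2-blade squares to minus the product of its generators' squares).
B^2 = -9 — B^2 < 0, so the exponential closes trigonometrically: l = 3, alpha*l = pi/3, so exp(alpha B) = cos(pi/3) + (sin(pi/3)/3)*B = 1/2 + (sqrt(3)/6)*B.
Answer: 1/2 + sqrt(3)/2*e1 e3


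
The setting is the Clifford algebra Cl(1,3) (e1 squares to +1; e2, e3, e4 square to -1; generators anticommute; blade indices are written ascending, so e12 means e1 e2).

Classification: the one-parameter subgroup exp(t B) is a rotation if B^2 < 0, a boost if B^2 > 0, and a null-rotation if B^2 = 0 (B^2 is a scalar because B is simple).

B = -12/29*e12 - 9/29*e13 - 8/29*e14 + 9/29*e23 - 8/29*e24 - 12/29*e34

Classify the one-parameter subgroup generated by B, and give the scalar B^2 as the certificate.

B^2 term by term: the squares give (-12/29)^2*(e12)^2 + (-9/29)^2*(e13)^2 + (-8/29)^2*(e14)^2 + (9/29)^2*(e23)^2 + (-8/29)^2*(e24)^2 + (-12/29)^2*(e34)^2 = 144/841*(+1) + 81/841*(+1) + 64/841*(+1) + 81/841*(-1) + 64/841*(-1) + 144/841*(-1) = 0 (each basis 2-blade squares to minus the product of its generators' squares); cross terms between blades sharing an index anticommute and cancel; the commuting (index-disjoint) pairs give grade-4 terms 2*c*c'*(blade product), which cancel blade by blade — e1234: 288/841 - 144/841 - 144/841 = 0 — confirming B is simple. So B^2 = 0.
Answer: null-rotation, certificate B^2 = 0. No conjugation can change B^2 = 0; the sign gives the class.


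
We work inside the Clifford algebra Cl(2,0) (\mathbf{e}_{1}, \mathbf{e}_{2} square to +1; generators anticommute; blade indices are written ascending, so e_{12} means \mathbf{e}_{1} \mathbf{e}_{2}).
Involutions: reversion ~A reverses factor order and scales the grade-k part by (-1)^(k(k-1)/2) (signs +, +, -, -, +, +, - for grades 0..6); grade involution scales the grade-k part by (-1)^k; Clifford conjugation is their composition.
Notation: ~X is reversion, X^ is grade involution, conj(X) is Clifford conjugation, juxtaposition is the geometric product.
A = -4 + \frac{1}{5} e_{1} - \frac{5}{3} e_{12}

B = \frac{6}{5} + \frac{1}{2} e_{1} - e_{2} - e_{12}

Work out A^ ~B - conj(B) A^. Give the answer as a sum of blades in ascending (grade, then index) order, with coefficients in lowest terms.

first term: -\frac{97}{30} - \frac{43}{75} e_{1} + \frac{139}{30} e_{2} - \frac{29}{5} e_{12}
second term: -\frac{91}{30} + \frac{257}{75} e_{1} - \frac{89}{30} e_{2} - \frac{29}{5} e_{12}
Answer: -\frac{1}{5} - 4 e_{1} + \frac{38}{5} e_{2}


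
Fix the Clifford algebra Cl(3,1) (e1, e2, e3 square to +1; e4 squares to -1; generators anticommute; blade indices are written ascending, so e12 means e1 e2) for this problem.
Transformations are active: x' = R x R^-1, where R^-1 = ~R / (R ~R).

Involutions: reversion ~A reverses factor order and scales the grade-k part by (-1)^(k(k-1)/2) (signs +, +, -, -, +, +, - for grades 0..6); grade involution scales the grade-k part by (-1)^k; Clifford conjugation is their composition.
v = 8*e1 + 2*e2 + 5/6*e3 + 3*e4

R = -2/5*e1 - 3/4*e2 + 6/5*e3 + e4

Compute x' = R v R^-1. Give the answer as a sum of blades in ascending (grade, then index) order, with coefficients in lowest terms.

~R = -2/5*e1 - 3/4*e2 + 6/5*e3 + e4, and R ~R = 93/80, so R^-1 = ~R / (93/80).
R v = -67/10 + 26/5*e12 - 149/15*e13 - 46/5*e14 - 121/40*e23 - 17/4*e24 + 83/30*e34
Answer: -1576/465*e1 + 206/31*e2 - 13639/930*e3 - 1351/93*e4


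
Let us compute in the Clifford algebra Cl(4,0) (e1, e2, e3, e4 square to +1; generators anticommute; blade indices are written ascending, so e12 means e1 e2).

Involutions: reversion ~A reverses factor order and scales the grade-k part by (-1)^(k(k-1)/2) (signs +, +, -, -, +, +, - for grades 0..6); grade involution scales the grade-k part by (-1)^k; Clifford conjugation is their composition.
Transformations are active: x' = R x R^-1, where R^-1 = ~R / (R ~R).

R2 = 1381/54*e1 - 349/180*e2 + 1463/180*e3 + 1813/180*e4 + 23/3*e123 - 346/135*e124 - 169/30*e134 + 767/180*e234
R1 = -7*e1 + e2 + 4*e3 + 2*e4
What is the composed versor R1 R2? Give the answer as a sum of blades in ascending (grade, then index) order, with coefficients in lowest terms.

Distribute over the terms of R1 (each basis-blade product reordered to ascending indices, repeated generators contracted through their squares):
(-7*e1) R2 = -9667/54 + 2443/180*e12 - 10241/180*e13 - 12691/180*e14 - 161/3*e23 + 2422/135*e24 + 1183/30*e34 - 5369/180*e1234
(e2) R2 = -349/180 - 1381/54*e12 - 23/3*e13 + 346/135*e14 + 1463/180*e23 + 1813/180*e24 + 767/180*e34 + 169/30*e1234
(4*e3) R2 = 1463/45 + 92/3*e12 - 2762/27*e13 + 338/15*e14 + 349/45*e23 - 767/45*e24 + 1813/45*e34 - 1384/135*e1234
(2*e4) R2 = 1813/90 - 692/135*e12 - 169/15*e13 - 1381/27*e14 + 767/90*e23 + 349/90*e24 - 1463/90*e34 - 46/3*e1234
Summing the partial products and collecting blades:
Answer: -69283/540 + 2437/180*e12 - 96187/540*e13 - 52141/540*e14 - 5267/180*e23 + 8017/540*e24 + 12191/180*e34 - 26881/540*e1234


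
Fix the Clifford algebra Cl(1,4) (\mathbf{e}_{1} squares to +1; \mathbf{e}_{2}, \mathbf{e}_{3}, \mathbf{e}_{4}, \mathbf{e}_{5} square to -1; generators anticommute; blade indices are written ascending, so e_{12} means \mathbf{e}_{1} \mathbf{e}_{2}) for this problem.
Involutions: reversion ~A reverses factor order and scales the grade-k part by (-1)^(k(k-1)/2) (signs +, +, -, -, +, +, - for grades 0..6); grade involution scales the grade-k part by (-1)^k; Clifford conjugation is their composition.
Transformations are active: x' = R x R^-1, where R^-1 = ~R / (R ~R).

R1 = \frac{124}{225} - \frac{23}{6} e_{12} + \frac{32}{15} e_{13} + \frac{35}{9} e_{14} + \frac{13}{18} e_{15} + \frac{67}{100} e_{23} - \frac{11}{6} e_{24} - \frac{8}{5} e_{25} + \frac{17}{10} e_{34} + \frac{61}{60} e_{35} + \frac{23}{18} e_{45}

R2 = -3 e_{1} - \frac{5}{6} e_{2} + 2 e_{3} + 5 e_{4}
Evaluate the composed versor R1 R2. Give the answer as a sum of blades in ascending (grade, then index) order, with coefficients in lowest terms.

Distribute over the terms of R2 (each basis-blade product reordered to ascending indices, repeated generators contracted through their squares):
R1 (-3 e_{1}) = -\frac{124}{75} e_{1} - \frac{23}{2} e_{2} + \frac{32}{5} e_{3} + \frac{35}{3} e_{4} + \frac{13}{6} e_{5} - \frac{201}{100} e_{123} + \frac{11}{2} e_{124} + \frac{24}{5} e_{125} - \frac{51}{10} e_{134} - \frac{61}{20} e_{135} - \frac{23}{6} e_{145}
R1 (-\frac{5}{6} e_{2}) = -\frac{115}{36} e_{1} - \frac{62}{135} e_{2} - \frac{67}{120} e_{3} + \frac{55}{36} e_{4} + \frac{4}{3} e_{5} + \frac{16}{9} e_{123} + \frac{175}{54} e_{124} + \frac{65}{108} e_{125} - \frac{17}{12} e_{234} - \frac{61}{72} e_{235} - \frac{115}{108} e_{245}
R1 (2 e_{3}) = -\frac{64}{15} e_{1} - \frac{67}{50} e_{2} + \frac{248}{225} e_{3} + \frac{17}{5} e_{4} + \frac{61}{30} e_{5} - \frac{23}{3} e_{123} - \frac{70}{9} e_{134} - \frac{13}{9} e_{135} + \frac{11}{3} e_{234} + \frac{16}{5} e_{235} + \frac{23}{9} e_{345}
R1 (5 e_{4}) = -\frac{175}{9} e_{1} + \frac{55}{6} e_{2} - \frac{17}{2} e_{3} + \frac{124}{45} e_{4} + \frac{115}{18} e_{5} - \frac{115}{6} e_{124} + \frac{32}{3} e_{134} - \frac{65}{18} e_{145} + \frac{67}{20} e_{234} + 8 e_{245} - \frac{61}{12} e_{345}
Summing the partial products and collecting blades:
Answer: -\frac{25703}{900} e_{1} - \frac{5579}{1350} e_{2} - \frac{2801}{1800} e_{3} + \frac{387}{20} e_{4} + \frac{1073}{90} e_{5} - \frac{7109}{900} e_{123} - \frac{563}{54} e_{124} + \frac{2917}{540} e_{125} - \frac{199}{90} e_{134} - \frac{809}{180} e_{135} - \frac{67}{9} e_{145} + \frac{28}{5} e_{234} + \frac{847}{360} e_{235} + \frac{749}{108} e_{245} - \frac{91}{36} e_{345}


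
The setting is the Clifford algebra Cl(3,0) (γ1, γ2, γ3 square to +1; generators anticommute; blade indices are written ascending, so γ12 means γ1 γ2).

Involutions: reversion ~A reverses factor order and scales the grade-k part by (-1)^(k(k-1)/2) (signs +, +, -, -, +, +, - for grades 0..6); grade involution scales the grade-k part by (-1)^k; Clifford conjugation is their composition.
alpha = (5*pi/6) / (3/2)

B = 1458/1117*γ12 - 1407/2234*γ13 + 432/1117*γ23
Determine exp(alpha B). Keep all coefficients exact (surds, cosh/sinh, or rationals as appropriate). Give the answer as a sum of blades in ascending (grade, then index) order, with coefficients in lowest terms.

B^2 term by term: the squares give (1458/1117)^2*(γ12)^2 + (-1407/2234)^2*(γ13)^2 + (432/1117)^2*(γ23)^2 = 2125764/1247689*(-1) + 1979649/4990756*(-1) + 186624/1247689*(-1) = -9/4 (each basis 2-blade squares to minus the product of its generators' squares); cross terms between blades sharing an index anticommute and cancel. So B^2 = -9/4.
B^2 = -9/4 — the negative square puts this in the circular regime; l = 3/2, alpha*l = 5*pi/6, so exp(alpha B) = cos(5*pi/6) + (sin(5*pi/6)/(3/2))*B = -sqrt(3)/2 + (1/3)*B.
Answer: -sqrt(3)/2 + 486/1117*γ12 - 469/2234*γ13 + 144/1117*γ23


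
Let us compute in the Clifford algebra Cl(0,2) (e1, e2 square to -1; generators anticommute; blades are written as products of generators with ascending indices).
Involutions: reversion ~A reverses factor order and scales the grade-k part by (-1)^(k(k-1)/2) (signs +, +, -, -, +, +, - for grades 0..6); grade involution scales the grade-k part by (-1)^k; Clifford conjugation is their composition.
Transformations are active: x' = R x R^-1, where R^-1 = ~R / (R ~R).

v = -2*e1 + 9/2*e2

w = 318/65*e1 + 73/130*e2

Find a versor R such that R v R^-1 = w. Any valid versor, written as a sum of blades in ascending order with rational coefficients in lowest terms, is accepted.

Sketch: the shared square -97/4 makes R = v + w = 188/65*e1 + 329/65*e2 the natural versor; its sandwich fixes that direction, negates (v - w)/2, and sends v to w.
Answer: 188/65*e1 + 329/65*e2


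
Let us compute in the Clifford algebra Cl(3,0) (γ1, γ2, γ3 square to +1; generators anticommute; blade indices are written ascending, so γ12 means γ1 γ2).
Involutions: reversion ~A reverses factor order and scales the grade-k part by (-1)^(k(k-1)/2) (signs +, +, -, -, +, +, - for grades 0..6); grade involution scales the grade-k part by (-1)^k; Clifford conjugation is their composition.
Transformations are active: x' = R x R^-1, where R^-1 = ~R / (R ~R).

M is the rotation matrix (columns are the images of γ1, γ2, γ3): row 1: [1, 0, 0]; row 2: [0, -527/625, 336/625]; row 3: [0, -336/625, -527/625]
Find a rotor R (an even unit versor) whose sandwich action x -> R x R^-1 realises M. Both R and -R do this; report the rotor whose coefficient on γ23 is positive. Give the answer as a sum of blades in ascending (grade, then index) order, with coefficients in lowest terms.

Method: write R = a + b12*γ12 + b13*γ13 + b23*γ23 with a^2 + b12^2 + b13^2 + b23^2 = 1 (so R^-1 = ~R). Expanding the columns R e_j ~R gives tr M = 4a^2 - 1 and, from the antisymmetric part, M21 - M12 = -4a*b12, M13 - M31 = 4a*b13, M32 - M23 = -4a*b23.
Here tr M = -429/625, so a^2 = (1 + tr M)/4 = 49/625 and a = ±7/25. Taking a = 7/25: M21 - M12 = 0, M13 - M31 = 0, M32 - M23 = -672/625, giving b12 = 0, b13 = 0, b23 = 24/25, i.e. R = 7/25 + 24/25*γ23.
Its γ23 coefficient is already positive.
Answer: 7/25 + 24/25*γ23. Recall the cover is two-to-one: with M of trace -429/625, both preimages act alike, and the stated γ23 sign chooses the sheet.


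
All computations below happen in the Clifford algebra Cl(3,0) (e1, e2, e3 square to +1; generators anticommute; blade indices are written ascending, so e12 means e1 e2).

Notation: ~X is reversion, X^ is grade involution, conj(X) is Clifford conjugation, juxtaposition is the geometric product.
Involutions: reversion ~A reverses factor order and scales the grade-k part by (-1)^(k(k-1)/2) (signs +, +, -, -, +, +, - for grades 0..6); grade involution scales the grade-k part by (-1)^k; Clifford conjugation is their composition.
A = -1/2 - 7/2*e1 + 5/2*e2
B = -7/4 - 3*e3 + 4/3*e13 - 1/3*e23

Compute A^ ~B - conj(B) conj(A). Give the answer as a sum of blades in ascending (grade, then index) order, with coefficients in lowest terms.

first term: 7/8 - 49/8*e1 + 35/8*e2 - 4*e3 - 59/6*e13 + 22/3*e23 - 13/6*e123
second term: 7/8 - 49/8*e1 + 35/8*e2 + 4*e3 - 59/6*e13 + 22/3*e23 - 13/6*e123
Answer: -8*e3


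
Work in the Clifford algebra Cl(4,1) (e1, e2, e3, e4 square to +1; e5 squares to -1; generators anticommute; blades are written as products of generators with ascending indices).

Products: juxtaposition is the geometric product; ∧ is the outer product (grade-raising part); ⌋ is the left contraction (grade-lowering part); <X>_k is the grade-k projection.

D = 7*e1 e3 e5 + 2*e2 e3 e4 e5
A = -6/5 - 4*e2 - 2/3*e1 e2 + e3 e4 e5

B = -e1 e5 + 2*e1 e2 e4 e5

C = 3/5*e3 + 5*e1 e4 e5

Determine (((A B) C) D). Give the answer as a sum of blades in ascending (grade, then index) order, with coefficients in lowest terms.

step 1: 6/5*e1 e5 - 2/3*e2 e5 + 4/3*e4 e5 + 2*e1 e2 e3 - 4*e1 e2 e5 - e1 e3 e4 + 8*e1 e4 e5 - 12/5*e1 e2 e4 e5
step 2: 40 + 20/3*e1 + 12*e2 - 6*e4 + 6/5*e1 e2 + 3/5*e1 e4 - 20*e2 e4 - 5*e3 e5 - 10/3*e1 e2 e4 - 18/25*e1 e3 e5 + 2/5*e2 e3 e5 + 4/5*e3 e4 e5 + 12/5*e1 e2 e3 e5 + 24/5*e1 e3 e4 e5 + 10*e2 e3 e4 e5 - 36/25*e1 e2 e3 e4 e5
step 3: -626/25 - 803/25*e1 - 92/5*e2 + 164/5*e4 - 62/5*e1 e2 + 4/5*e1 e4 + 502/25*e2 e4 + 20/3*e3 e5 - 1714/25*e1 e2 e4 + 820/3*e1 e3 e5 - 102/5*e2 e3 e5 + 141/5*e3 e4 e5 - 414/5*e1 e2 e3 e5 - 198/5*e1 e3 e4 e5 + 310/3*e2 e3 e4 e5 + 460/3*e1 e2 e3 e4 e5
Answer: -626/25 - 803/25*e1 - 92/5*e2 + 164/5*e4 - 62/5*e1 e2 + 4/5*e1 e4 + 502/25*e2 e4 + 20/3*e3 e5 - 1714/25*e1 e2 e4 + 820/3*e1 e3 e5 - 102/5*e2 e3 e5 + 141/5*e3 e4 e5 - 414/5*e1 e2 e3 e5 - 198/5*e1 e3 e4 e5 + 310/3*e2 e3 e4 e5 + 460/3*e1 e2 e3 e4 e5
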